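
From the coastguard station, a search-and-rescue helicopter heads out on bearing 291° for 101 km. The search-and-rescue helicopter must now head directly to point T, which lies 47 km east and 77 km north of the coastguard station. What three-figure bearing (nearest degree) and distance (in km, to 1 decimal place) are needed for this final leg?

Leg 1 (291°, 101 km): east 101 sin 291° = -94.29, north 101 cos 291° = 36.20
Current position: (-94.29, 36.20). Target: (47, 77). Remaining: Δeast = 141.29, Δnorth = 40.80.
Bearing = atan2(141.29, 40.80) mod 360° = 73.89°; distance = √((141.29)² + (40.80)²) = 147.066 km.

074°, 147.1 km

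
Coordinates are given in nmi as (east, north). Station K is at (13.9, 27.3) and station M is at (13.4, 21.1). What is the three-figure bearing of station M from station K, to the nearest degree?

Δeast = 13.4 − 13.9 = -0.50; Δnorth = 21.1 − 27.3 = -6.20.
Bearing = atan2(Δeast, Δnorth) mod 360° = 184.61° ≈ 185°.

185°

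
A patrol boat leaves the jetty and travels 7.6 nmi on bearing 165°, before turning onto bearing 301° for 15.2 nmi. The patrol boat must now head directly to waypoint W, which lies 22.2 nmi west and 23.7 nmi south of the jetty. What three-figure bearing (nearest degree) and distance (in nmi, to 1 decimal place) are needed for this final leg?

Leg 1 (165°, 7.6 nmi): east 7.6 sin 165° = 1.97, north 7.6 cos 165° = -7.34
Leg 2 (301°, 15.2 nmi): east 15.2 sin 301° = -13.03, north 15.2 cos 301° = 7.83
Current position: (-11.06, 0.49). Target: (-22.2, -23.7). Remaining: Δeast = -11.14, Δnorth = -24.19.
Bearing = atan2(-11.14, -24.19) mod 360° = 204.73°; distance = √((-11.14)² + (-24.19)²) = 26.629 nmi.

205°, 26.6 nmi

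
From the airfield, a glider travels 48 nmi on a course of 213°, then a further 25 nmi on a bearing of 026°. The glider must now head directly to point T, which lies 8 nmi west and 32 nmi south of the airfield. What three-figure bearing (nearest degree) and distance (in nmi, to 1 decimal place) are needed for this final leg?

153°, 15.9 nmi

Leg 1 (213°, 48 nmi): east 48 sin 213° = -26.14, north 48 cos 213° = -40.26
Leg 2 (026°, 25 nmi): east 25 sin 26° = 10.96, north 25 cos 26° = 22.47
Current position: (-15.18, -17.79). Target: (-8, -32). Remaining: Δeast = 7.18, Δnorth = -14.21.
Bearing = atan2(7.18, -14.21) mod 360° = 153.19°; distance = √((7.18)² + (-14.21)²) = 15.926 nmi.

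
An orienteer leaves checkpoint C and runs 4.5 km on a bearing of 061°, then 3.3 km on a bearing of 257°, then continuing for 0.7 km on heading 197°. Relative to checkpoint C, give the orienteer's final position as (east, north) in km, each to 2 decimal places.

(0.52, 0.77)

Leg 1 (061°, 4.5 km): east 4.5 sin 61° = 3.94, north 4.5 cos 61° = 2.18
Leg 2 (257°, 3.3 km): east 3.3 sin 257° = -3.22, north 3.3 cos 257° = -0.74
Leg 3 (197°, 0.7 km): east 0.7 sin 197° = -0.20, north 0.7 cos 197° = -0.67
Summing: 0.52 km east, 0.77 km north → (0.52, 0.77).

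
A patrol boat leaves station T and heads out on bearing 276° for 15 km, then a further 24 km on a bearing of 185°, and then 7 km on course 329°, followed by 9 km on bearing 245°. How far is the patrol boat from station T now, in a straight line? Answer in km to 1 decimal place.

Leg 1 (276°, 15 km): east 15 sin 276° = -14.92, north 15 cos 276° = 1.57
Leg 2 (185°, 24 km): east 24 sin 185° = -2.09, north 24 cos 185° = -23.91
Leg 3 (329°, 7 km): east 7 sin 329° = -3.61, north 7 cos 329° = 6.00
Leg 4 (245°, 9 km): east 9 sin 245° = -8.16, north 9 cos 245° = -3.80
Net: -28.77 east, -20.14 north. Distance = √((-28.77)² + (-20.14)²) = 35.123 km.

35.1 km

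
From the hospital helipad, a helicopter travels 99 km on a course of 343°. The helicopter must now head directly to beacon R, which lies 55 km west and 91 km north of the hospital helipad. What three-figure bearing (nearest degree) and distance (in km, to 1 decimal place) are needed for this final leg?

262°, 26.3 km

Leg 1 (343°, 99 km): east 99 sin 343° = -28.94, north 99 cos 343° = 94.67
Current position: (-28.94, 94.67). Target: (-55, 91). Remaining: Δeast = -26.06, Δnorth = -3.67.
Bearing = atan2(-26.06, -3.67) mod 360° = 261.97°; distance = √((-26.06)² + (-3.67)²) = 26.313 km.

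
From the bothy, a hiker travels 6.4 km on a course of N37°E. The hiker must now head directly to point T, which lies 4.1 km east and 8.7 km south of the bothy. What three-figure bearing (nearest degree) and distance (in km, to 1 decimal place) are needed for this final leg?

Leg 1 (N37°E, 6.4 km): east 6.4 sin 37° = 3.85, north 6.4 cos 37° = 5.11
Current position: (3.85, 5.11). Target: (4.1, -8.7). Remaining: Δeast = 0.25, Δnorth = -13.81.
Bearing = atan2(0.25, -13.81) mod 360° = 178.97°; distance = √((0.25)² + (-13.81)²) = 13.814 km.

179°, 13.8 km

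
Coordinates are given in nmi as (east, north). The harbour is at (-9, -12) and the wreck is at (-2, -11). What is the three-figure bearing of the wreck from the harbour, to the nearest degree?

Δeast = -2 − -9 = 7.00; Δnorth = -11 − -12 = 1.00.
Bearing = atan2(Δeast, Δnorth) mod 360° = 81.87° ≈ 082°.

082°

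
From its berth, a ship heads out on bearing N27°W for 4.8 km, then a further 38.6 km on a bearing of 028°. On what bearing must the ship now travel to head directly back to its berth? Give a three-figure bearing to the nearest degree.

203°

Leg 1 (N27°W, 4.8 km): east 4.8 sin 333° = -2.18, north 4.8 cos 333° = 4.28
Leg 2 (028°, 38.6 km): east 38.6 sin 28° = 18.12, north 38.6 cos 28° = 34.08
Net displacement: 15.94 east, 38.36 north. Direction back to start is (-15.94, -38.36): bearing = atan2(-15.94, -38.36) mod 360° = 202.57° ≈ 203°.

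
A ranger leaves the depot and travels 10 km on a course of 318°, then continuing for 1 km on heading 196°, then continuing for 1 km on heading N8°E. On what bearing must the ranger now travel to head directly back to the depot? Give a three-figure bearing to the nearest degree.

Leg 1 (318°, 10 km): east 10 sin 318° = -6.69, north 10 cos 318° = 7.43
Leg 2 (196°, 1 km): east 1 sin 196° = -0.28, north 1 cos 196° = -0.96
Leg 3 (N8°E, 1 km): east 1 sin 8° = 0.14, north 1 cos 8° = 0.99
Net displacement: -6.83 east, 7.46 north. Direction back to start is (6.83, -7.46): bearing = atan2(6.83, -7.46) mod 360° = 137.54° ≈ 138°.

138°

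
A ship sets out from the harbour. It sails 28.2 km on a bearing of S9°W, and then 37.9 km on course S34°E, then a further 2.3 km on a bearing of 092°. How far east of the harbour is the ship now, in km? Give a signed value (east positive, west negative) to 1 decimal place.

19.1 km

Leg 1 (S9°W, 28.2 km): east 28.2 sin 189° = -4.41, north 28.2 cos 189° = -27.85
Leg 2 (S34°E, 37.9 km): east 37.9 sin 146° = 21.19, north 37.9 cos 146° = -31.42
Leg 3 (092°, 2.3 km): east 2.3 sin 92° = 2.30, north 2.3 cos 92° = -0.08
Net east component: 19.08 km.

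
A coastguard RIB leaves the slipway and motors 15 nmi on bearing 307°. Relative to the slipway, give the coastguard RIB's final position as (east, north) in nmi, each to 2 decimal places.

Leg 1 (307°, 15 nmi): east 15 sin 307° = -11.98, north 15 cos 307° = 9.03
Summing: -11.98 nmi east, 9.03 nmi north → (-11.98, 9.03).

(-11.98, 9.03)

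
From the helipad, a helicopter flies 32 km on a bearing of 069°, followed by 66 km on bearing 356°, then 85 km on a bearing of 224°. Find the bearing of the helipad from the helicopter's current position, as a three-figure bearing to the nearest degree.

Leg 1 (069°, 32 km): east 32 sin 69° = 29.87, north 32 cos 69° = 11.47
Leg 2 (356°, 66 km): east 66 sin 356° = -4.60, north 66 cos 356° = 65.84
Leg 3 (224°, 85 km): east 85 sin 224° = -59.05, north 85 cos 224° = -61.14
Net displacement: -33.78 east, 16.16 north. Direction back to start is (33.78, -16.16): bearing = atan2(33.78, -16.16) mod 360° = 115.57° ≈ 116°.

116°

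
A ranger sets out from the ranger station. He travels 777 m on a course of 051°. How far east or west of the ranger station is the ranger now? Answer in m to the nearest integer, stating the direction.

Leg 1 (051°, 777 m): east 777 sin 51° = 603.84, north 777 cos 51° = 488.98
Net east component: 603.84 m.

604 m east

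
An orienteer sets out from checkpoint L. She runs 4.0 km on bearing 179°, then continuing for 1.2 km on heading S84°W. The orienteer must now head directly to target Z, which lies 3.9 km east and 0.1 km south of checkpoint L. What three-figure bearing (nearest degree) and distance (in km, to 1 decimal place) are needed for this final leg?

051°, 6.4 km

Leg 1 (179°, 4.0 km): east 4.0 sin 179° = 0.07, north 4.0 cos 179° = -4.00
Leg 2 (S84°W, 1.2 km): east 1.2 sin 264° = -1.19, north 1.2 cos 264° = -0.13
Current position: (-1.12, -4.12). Target: (3.9, -0.1). Remaining: Δeast = 5.02, Δnorth = 4.02.
Bearing = atan2(5.02, 4.02) mod 360° = 51.30°; distance = √((5.02)² + (4.02)²) = 6.437 km.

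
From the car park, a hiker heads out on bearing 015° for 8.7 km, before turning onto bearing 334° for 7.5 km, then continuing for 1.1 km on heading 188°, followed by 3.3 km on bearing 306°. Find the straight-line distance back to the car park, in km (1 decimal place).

16.5 km

Leg 1 (015°, 8.7 km): east 8.7 sin 15° = 2.25, north 8.7 cos 15° = 8.40
Leg 2 (334°, 7.5 km): east 7.5 sin 334° = -3.29, north 7.5 cos 334° = 6.74
Leg 3 (188°, 1.1 km): east 1.1 sin 188° = -0.15, north 1.1 cos 188° = -1.09
Leg 4 (306°, 3.3 km): east 3.3 sin 306° = -2.67, north 3.3 cos 306° = 1.94
Net: -3.86 east, 15.99 north. Distance = √((-3.86)² + (15.99)²) = 16.454 km.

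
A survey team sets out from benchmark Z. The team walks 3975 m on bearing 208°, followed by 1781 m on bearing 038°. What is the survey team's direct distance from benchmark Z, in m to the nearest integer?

Leg 1 (208°, 3975 m): east 3975 sin 208° = -1866.15, north 3975 cos 208° = -3509.72
Leg 2 (038°, 1781 m): east 1781 sin 38° = 1096.49, north 1781 cos 38° = 1403.45
Net: -769.66 east, -2106.27 north. Distance = √((-769.66)² + (-2106.27)²) = 2242.486 m.

2242 m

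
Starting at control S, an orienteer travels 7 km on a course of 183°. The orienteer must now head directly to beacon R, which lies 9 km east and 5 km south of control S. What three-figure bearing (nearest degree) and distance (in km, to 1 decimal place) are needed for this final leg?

078°, 9.6 km

Leg 1 (183°, 7 km): east 7 sin 183° = -0.37, north 7 cos 183° = -6.99
Current position: (-0.37, -6.99). Target: (9, -5). Remaining: Δeast = 9.37, Δnorth = 1.99.
Bearing = atan2(9.37, 1.99) mod 360° = 78.00°; distance = √((9.37)² + (1.99)²) = 9.576 km.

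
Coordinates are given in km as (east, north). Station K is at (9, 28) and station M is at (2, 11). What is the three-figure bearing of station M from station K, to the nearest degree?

202°

Δeast = 2 − 9 = -7.00; Δnorth = 11 − 28 = -17.00.
Bearing = atan2(Δeast, Δnorth) mod 360° = 202.38° ≈ 202°.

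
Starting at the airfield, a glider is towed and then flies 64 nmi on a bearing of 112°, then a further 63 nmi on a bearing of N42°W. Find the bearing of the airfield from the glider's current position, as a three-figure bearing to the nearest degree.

217°

Leg 1 (112°, 64 nmi): east 64 sin 112° = 59.34, north 64 cos 112° = -23.97
Leg 2 (N42°W, 63 nmi): east 63 sin 318° = -42.16, north 63 cos 318° = 46.82
Net displacement: 17.18 east, 22.84 north. Direction back to start is (-17.18, -22.84): bearing = atan2(-17.18, -22.84) mod 360° = 216.95° ≈ 217°.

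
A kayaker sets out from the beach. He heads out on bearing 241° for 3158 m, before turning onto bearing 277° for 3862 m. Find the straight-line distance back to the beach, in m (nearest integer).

Leg 1 (241°, 3158 m): east 3158 sin 241° = -2762.05, north 3158 cos 241° = -1531.03
Leg 2 (277°, 3862 m): east 3862 sin 277° = -3833.21, north 3862 cos 277° = 470.66
Net: -6595.26 east, -1060.37 north. Distance = √((-6595.26)² + (-1060.37)²) = 6679.960 m.

6680 m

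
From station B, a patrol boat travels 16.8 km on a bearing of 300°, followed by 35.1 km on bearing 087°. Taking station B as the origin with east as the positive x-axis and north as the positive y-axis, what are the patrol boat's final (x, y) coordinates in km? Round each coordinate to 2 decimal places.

Leg 1 (300°, 16.8 km): east 16.8 sin 300° = -14.55, north 16.8 cos 300° = 8.40
Leg 2 (087°, 35.1 km): east 35.1 sin 87° = 35.05, north 35.1 cos 87° = 1.84
Summing: 20.50 km east, 10.24 km north → (20.50, 10.24).

(20.50, 10.24)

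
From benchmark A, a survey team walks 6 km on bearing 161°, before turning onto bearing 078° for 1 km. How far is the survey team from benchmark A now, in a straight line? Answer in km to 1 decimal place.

Leg 1 (161°, 6 km): east 6 sin 161° = 1.95, north 6 cos 161° = -5.67
Leg 2 (078°, 1 km): east 1 sin 78° = 0.98, north 1 cos 78° = 0.21
Net: 2.93 east, -5.47 north. Distance = √((2.93)² + (-5.47)²) = 6.202 km.

6.2 km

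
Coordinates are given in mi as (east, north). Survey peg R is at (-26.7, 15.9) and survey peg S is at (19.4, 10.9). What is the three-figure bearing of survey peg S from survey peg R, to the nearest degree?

096°

Δeast = 19.4 − -26.7 = 46.10; Δnorth = 10.9 − 15.9 = -5.00.
Bearing = atan2(Δeast, Δnorth) mod 360° = 96.19° ≈ 096°.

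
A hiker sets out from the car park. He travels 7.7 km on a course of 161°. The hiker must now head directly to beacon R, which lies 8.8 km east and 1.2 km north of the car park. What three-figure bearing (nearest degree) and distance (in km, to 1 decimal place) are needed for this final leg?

Leg 1 (161°, 7.7 km): east 7.7 sin 161° = 2.51, north 7.7 cos 161° = -7.28
Current position: (2.51, -7.28). Target: (8.8, 1.2). Remaining: Δeast = 6.29, Δnorth = 8.48.
Bearing = atan2(6.29, 8.48) mod 360° = 36.58°; distance = √((6.29)² + (8.48)²) = 10.560 km.

037°, 10.6 km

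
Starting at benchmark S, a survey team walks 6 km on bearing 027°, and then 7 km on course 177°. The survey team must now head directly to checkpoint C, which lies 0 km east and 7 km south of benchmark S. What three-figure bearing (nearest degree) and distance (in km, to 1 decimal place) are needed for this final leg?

Leg 1 (027°, 6 km): east 6 sin 27° = 2.72, north 6 cos 27° = 5.35
Leg 2 (177°, 7 km): east 7 sin 177° = 0.37, north 7 cos 177° = -6.99
Current position: (3.09, -1.64). Target: (0, -7). Remaining: Δeast = -3.09, Δnorth = -5.36.
Bearing = atan2(-3.09, -5.36) mod 360° = 209.99°; distance = √((-3.09)² + (-5.36)²) = 6.183 km.

210°, 6.2 km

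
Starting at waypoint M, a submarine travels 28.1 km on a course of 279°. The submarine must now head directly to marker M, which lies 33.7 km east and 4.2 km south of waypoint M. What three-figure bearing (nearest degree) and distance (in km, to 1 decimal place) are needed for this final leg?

Leg 1 (279°, 28.1 km): east 28.1 sin 279° = -27.75, north 28.1 cos 279° = 4.40
Current position: (-27.75, 4.40). Target: (33.7, -4.2). Remaining: Δeast = 61.45, Δnorth = -8.60.
Bearing = atan2(61.45, -8.60) mod 360° = 97.96°; distance = √((61.45)² + (-8.60)²) = 62.052 km.

098°, 62.1 km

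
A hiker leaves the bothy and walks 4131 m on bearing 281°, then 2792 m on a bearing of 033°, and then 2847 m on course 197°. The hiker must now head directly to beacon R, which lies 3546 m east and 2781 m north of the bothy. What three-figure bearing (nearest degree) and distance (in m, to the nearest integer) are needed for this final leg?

071°, 7309 m

Leg 1 (281°, 4131 m): east 4131 sin 281° = -4055.10, north 4131 cos 281° = 788.23
Leg 2 (033°, 2792 m): east 2792 sin 33° = 1520.63, north 2792 cos 33° = 2341.57
Leg 3 (197°, 2847 m): east 2847 sin 197° = -832.38, north 2847 cos 197° = -2722.60
Current position: (-3366.85, 407.20). Target: (3546, 2781). Remaining: Δeast = 6912.85, Δnorth = 2373.80.
Bearing = atan2(6912.85, 2373.80) mod 360° = 71.05°; distance = √((6912.85)² + (2373.80)²) = 7309.066 m.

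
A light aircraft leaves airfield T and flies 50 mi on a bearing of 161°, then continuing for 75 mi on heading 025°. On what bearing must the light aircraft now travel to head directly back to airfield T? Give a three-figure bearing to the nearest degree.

247°

Leg 1 (161°, 50 mi): east 50 sin 161° = 16.28, north 50 cos 161° = -47.28
Leg 2 (025°, 75 mi): east 75 sin 25° = 31.70, north 75 cos 25° = 67.97
Net displacement: 47.97 east, 20.70 north. Direction back to start is (-47.97, -20.70): bearing = atan2(-47.97, -20.70) mod 360° = 246.66° ≈ 247°.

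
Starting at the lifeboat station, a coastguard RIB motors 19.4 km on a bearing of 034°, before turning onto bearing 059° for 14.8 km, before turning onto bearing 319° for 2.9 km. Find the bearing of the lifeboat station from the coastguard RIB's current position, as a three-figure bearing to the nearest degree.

220°

Leg 1 (034°, 19.4 km): east 19.4 sin 34° = 10.85, north 19.4 cos 34° = 16.08
Leg 2 (059°, 14.8 km): east 14.8 sin 59° = 12.69, north 14.8 cos 59° = 7.62
Leg 3 (319°, 2.9 km): east 2.9 sin 319° = -1.90, north 2.9 cos 319° = 2.19
Net displacement: 21.63 east, 25.89 north. Direction back to start is (-21.63, -25.89): bearing = atan2(-21.63, -25.89) mod 360° = 219.87° ≈ 220°.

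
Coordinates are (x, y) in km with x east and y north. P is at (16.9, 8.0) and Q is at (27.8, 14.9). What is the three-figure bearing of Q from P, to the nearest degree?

Δeast = 27.8 − 16.9 = 10.90; Δnorth = 14.9 − 8.0 = 6.90.
Bearing = atan2(Δeast, Δnorth) mod 360° = 57.67° ≈ 058°.

058°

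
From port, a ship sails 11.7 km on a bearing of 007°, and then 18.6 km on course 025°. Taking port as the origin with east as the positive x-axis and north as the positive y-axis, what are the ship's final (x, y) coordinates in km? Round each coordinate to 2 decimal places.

(9.29, 28.47)

Leg 1 (007°, 11.7 km): east 11.7 sin 7° = 1.43, north 11.7 cos 7° = 11.61
Leg 2 (025°, 18.6 km): east 18.6 sin 25° = 7.86, north 18.6 cos 25° = 16.86
Summing: 9.29 km east, 28.47 km north → (9.29, 28.47).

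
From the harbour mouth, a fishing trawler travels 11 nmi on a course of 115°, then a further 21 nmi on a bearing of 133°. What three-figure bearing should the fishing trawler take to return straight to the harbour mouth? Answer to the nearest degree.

Leg 1 (115°, 11 nmi): east 11 sin 115° = 9.97, north 11 cos 115° = -4.65
Leg 2 (133°, 21 nmi): east 21 sin 133° = 15.36, north 21 cos 133° = -14.32
Net displacement: 25.33 east, -18.97 north. Direction back to start is (-25.33, 18.97): bearing = atan2(-25.33, 18.97) mod 360° = 306.83° ≈ 307°.

307°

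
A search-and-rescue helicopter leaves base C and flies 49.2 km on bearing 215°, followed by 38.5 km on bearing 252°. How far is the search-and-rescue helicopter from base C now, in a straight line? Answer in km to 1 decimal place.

Leg 1 (215°, 49.2 km): east 49.2 sin 215° = -28.22, north 49.2 cos 215° = -40.30
Leg 2 (252°, 38.5 km): east 38.5 sin 252° = -36.62, north 38.5 cos 252° = -11.90
Net: -64.84 east, -52.20 north. Distance = √((-64.84)² + (-52.20)²) = 83.237 km.

83.2 km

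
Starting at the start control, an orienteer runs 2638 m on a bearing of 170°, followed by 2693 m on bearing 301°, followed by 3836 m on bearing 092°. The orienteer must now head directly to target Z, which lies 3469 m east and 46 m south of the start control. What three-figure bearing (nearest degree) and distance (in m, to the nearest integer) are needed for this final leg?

049°, 1973 m

Leg 1 (170°, 2638 m): east 2638 sin 170° = 458.08, north 2638 cos 170° = -2597.92
Leg 2 (301°, 2693 m): east 2693 sin 301° = -2308.35, north 2693 cos 301° = 1387.00
Leg 3 (092°, 3836 m): east 3836 sin 92° = 3833.66, north 3836 cos 92° = -133.87
Current position: (1983.40, -1344.80). Target: (3469, -46). Remaining: Δeast = 1485.60, Δnorth = 1298.80.
Bearing = atan2(1485.60, 1298.80) mod 360° = 48.84°; distance = √((1485.60)² + (1298.80)²) = 1973.297 m.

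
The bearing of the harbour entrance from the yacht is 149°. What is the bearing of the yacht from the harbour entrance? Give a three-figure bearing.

Back-bearing = 149° + 180° = 329°.

329°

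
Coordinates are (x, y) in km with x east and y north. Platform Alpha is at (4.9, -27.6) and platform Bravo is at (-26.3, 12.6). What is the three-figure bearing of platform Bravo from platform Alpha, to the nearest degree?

322°

Δeast = -26.3 − 4.9 = -31.20; Δnorth = 12.6 − -27.6 = 40.20.
Bearing = atan2(Δeast, Δnorth) mod 360° = 322.18° ≈ 322°.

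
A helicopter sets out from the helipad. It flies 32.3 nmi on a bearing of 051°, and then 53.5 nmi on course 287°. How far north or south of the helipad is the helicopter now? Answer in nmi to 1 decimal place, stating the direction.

Leg 1 (051°, 32.3 nmi): east 32.3 sin 51° = 25.10, north 32.3 cos 51° = 20.33
Leg 2 (287°, 53.5 nmi): east 53.5 sin 287° = -51.16, north 53.5 cos 287° = 15.64
Net north component: 35.97 nmi.

36.0 nmi north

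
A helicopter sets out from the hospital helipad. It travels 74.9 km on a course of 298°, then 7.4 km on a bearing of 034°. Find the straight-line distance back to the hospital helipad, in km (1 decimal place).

Leg 1 (298°, 74.9 km): east 74.9 sin 298° = -66.13, north 74.9 cos 298° = 35.16
Leg 2 (034°, 7.4 km): east 7.4 sin 34° = 4.14, north 7.4 cos 34° = 6.13
Net: -61.99 east, 41.30 north. Distance = √((-61.99)² + (41.30)²) = 74.491 km.

74.5 km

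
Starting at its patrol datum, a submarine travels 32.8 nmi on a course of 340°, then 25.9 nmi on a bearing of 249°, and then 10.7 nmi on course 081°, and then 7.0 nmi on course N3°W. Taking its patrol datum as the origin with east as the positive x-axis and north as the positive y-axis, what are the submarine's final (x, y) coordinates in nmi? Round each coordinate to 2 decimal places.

(-25.20, 30.20)

Leg 1 (340°, 32.8 nmi): east 32.8 sin 340° = -11.22, north 32.8 cos 340° = 30.82
Leg 2 (249°, 25.9 nmi): east 25.9 sin 249° = -24.18, north 25.9 cos 249° = -9.28
Leg 3 (081°, 10.7 nmi): east 10.7 sin 81° = 10.57, north 10.7 cos 81° = 1.67
Leg 4 (N3°W, 7.0 nmi): east 7.0 sin 357° = -0.37, north 7.0 cos 357° = 6.99
Summing: -25.20 nmi east, 30.20 nmi north → (-25.20, 30.20).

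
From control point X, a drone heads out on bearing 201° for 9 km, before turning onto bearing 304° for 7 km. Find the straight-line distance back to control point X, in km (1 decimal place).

Leg 1 (201°, 9 km): east 9 sin 201° = -3.23, north 9 cos 201° = -8.40
Leg 2 (304°, 7 km): east 7 sin 304° = -5.80, north 7 cos 304° = 3.91
Net: -9.03 east, -4.49 north. Distance = √((-9.03)² + (-4.49)²) = 10.082 km.

10.1 km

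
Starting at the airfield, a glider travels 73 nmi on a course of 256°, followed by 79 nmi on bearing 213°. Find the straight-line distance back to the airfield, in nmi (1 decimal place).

Leg 1 (256°, 73 nmi): east 73 sin 256° = -70.83, north 73 cos 256° = -17.66
Leg 2 (213°, 79 nmi): east 79 sin 213° = -43.03, north 79 cos 213° = -66.25
Net: -113.86 east, -83.92 north. Distance = √((-113.86)² + (-83.92)²) = 141.441 nmi.

141.4 nmi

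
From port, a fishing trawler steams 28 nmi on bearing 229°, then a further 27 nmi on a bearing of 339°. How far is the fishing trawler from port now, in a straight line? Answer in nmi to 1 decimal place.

31.6 nmi

Leg 1 (229°, 28 nmi): east 28 sin 229° = -21.13, north 28 cos 229° = -18.37
Leg 2 (339°, 27 nmi): east 27 sin 339° = -9.68, north 27 cos 339° = 25.21
Net: -30.81 east, 6.84 north. Distance = √((-30.81)² + (6.84)²) = 31.557 nmi.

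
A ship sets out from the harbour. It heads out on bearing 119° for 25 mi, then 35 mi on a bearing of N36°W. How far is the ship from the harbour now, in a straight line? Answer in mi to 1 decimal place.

16.2 mi

Leg 1 (119°, 25 mi): east 25 sin 119° = 21.87, north 25 cos 119° = -12.12
Leg 2 (N36°W, 35 mi): east 35 sin 324° = -20.57, north 35 cos 324° = 28.32
Net: 1.29 east, 16.20 north. Distance = √((1.29)² + (16.20)²) = 16.247 mi.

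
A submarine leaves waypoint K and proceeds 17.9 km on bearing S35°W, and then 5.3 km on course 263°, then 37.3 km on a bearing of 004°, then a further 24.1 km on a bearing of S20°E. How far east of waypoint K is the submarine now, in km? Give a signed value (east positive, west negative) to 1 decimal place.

-4.7 km

Leg 1 (S35°W, 17.9 km): east 17.9 sin 215° = -10.27, north 17.9 cos 215° = -14.66
Leg 2 (263°, 5.3 km): east 5.3 sin 263° = -5.26, north 5.3 cos 263° = -0.65
Leg 3 (004°, 37.3 km): east 37.3 sin 4° = 2.60, north 37.3 cos 4° = 37.21
Leg 4 (S20°E, 24.1 km): east 24.1 sin 160° = 8.24, north 24.1 cos 160° = -22.65
Net east component: -4.68 km.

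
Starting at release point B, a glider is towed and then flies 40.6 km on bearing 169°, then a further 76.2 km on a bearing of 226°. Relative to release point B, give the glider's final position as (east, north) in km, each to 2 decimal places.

Leg 1 (169°, 40.6 km): east 40.6 sin 169° = 7.75, north 40.6 cos 169° = -39.85
Leg 2 (226°, 76.2 km): east 76.2 sin 226° = -54.81, north 76.2 cos 226° = -52.93
Summing: -47.07 km east, -92.79 km north → (-47.07, -92.79).

(-47.07, -92.79)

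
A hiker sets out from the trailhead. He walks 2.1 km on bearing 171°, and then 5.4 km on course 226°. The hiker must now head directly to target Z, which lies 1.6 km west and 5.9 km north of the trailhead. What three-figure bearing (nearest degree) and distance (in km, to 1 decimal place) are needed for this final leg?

Leg 1 (171°, 2.1 km): east 2.1 sin 171° = 0.33, north 2.1 cos 171° = -2.07
Leg 2 (226°, 5.4 km): east 5.4 sin 226° = -3.88, north 5.4 cos 226° = -3.75
Current position: (-3.56, -5.83). Target: (-1.6, 5.9). Remaining: Δeast = 1.96, Δnorth = 11.73.
Bearing = atan2(1.96, 11.73) mod 360° = 9.47°; distance = √((1.96)² + (11.73)²) = 11.887 km.

009°, 11.9 km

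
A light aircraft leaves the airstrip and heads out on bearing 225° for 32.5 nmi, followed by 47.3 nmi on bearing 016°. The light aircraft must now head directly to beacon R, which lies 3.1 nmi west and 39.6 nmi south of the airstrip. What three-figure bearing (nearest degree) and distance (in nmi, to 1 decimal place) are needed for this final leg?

174°, 62.5 nmi

Leg 1 (225°, 32.5 nmi): east 32.5 sin 225° = -22.98, north 32.5 cos 225° = -22.98
Leg 2 (016°, 47.3 nmi): east 47.3 sin 16° = 13.04, north 47.3 cos 16° = 45.47
Current position: (-9.94, 22.49). Target: (-3.1, -39.6). Remaining: Δeast = 6.84, Δnorth = -62.09.
Bearing = atan2(6.84, -62.09) mod 360° = 173.71°; distance = √((6.84)² + (-62.09)²) = 62.463 nmi.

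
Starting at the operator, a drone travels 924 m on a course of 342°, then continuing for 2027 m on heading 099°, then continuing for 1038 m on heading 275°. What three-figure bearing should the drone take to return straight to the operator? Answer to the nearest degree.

226°

Leg 1 (342°, 924 m): east 924 sin 342° = -285.53, north 924 cos 342° = 878.78
Leg 2 (099°, 2027 m): east 2027 sin 99° = 2002.04, north 2027 cos 99° = -317.09
Leg 3 (275°, 1038 m): east 1038 sin 275° = -1034.05, north 1038 cos 275° = 90.47
Net displacement: 682.46 east, 652.15 north. Direction back to start is (-682.46, -652.15): bearing = atan2(-682.46, -652.15) mod 360° = 226.30° ≈ 226°.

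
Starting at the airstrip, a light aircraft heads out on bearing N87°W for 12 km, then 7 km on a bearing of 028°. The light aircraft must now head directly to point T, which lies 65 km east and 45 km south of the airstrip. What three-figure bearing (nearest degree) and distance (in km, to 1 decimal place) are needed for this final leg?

125°, 90.1 km

Leg 1 (N87°W, 12 km): east 12 sin 273° = -11.98, north 12 cos 273° = 0.63
Leg 2 (028°, 7 km): east 7 sin 28° = 3.29, north 7 cos 28° = 6.18
Current position: (-8.70, 6.81). Target: (65, -45). Remaining: Δeast = 73.70, Δnorth = -51.81.
Bearing = atan2(73.70, -51.81) mod 360° = 125.11°; distance = √((73.70)² + (-51.81)²) = 90.086 km.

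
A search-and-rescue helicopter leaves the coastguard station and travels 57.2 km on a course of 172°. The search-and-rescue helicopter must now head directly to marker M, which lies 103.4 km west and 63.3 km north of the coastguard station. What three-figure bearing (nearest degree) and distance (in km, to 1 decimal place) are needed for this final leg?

Leg 1 (172°, 57.2 km): east 57.2 sin 172° = 7.96, north 57.2 cos 172° = -56.64
Current position: (7.96, -56.64). Target: (-103.4, 63.3). Remaining: Δeast = -111.36, Δnorth = 119.94.
Bearing = atan2(-111.36, 119.94) mod 360° = 317.13°; distance = √((-111.36)² + (119.94)²) = 163.669 km.

317°, 163.7 km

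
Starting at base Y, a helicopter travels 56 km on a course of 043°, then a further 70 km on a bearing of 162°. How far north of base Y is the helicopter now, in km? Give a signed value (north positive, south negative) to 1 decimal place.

-25.6 km

Leg 1 (043°, 56 km): east 56 sin 43° = 38.19, north 56 cos 43° = 40.96
Leg 2 (162°, 70 km): east 70 sin 162° = 21.63, north 70 cos 162° = -66.57
Net north component: -25.62 km.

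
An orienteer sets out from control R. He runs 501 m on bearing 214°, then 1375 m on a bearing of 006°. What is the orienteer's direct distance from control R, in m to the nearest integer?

Leg 1 (214°, 501 m): east 501 sin 214° = -280.16, north 501 cos 214° = -415.35
Leg 2 (006°, 1375 m): east 1375 sin 6° = 143.73, north 1375 cos 6° = 1367.47
Net: -136.43 east, 952.12 north. Distance = √((-136.43)² + (952.12)²) = 961.845 m.

962 m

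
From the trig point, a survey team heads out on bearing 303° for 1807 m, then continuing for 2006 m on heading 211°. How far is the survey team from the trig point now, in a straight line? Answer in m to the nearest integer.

2653 m

Leg 1 (303°, 1807 m): east 1807 sin 303° = -1515.48, north 1807 cos 303° = 984.16
Leg 2 (211°, 2006 m): east 2006 sin 211° = -1033.17, north 2006 cos 211° = -1719.48
Net: -2548.64 east, -735.31 north. Distance = √((-2548.64)² + (-735.31)²) = 2652.598 m.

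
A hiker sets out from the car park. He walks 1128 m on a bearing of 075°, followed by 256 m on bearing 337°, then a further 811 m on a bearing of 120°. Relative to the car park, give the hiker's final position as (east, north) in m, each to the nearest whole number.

Leg 1 (075°, 1128 m): east 1128 sin 75° = 1089.56, north 1128 cos 75° = 291.95
Leg 2 (337°, 256 m): east 256 sin 337° = -100.03, north 256 cos 337° = 235.65
Leg 3 (120°, 811 m): east 811 sin 120° = 702.35, north 811 cos 120° = -405.50
Summing: 1691.88 m east, 122.10 m north → (1692, 122).

(1692, 122)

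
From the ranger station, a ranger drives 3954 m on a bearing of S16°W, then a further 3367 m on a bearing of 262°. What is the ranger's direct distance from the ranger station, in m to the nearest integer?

6148 m

Leg 1 (S16°W, 3954 m): east 3954 sin 196° = -1089.87, north 3954 cos 196° = -3800.83
Leg 2 (262°, 3367 m): east 3367 sin 262° = -3334.23, north 3367 cos 262° = -468.60
Net: -4424.10 east, -4269.42 north. Distance = √((-4424.10)² + (-4269.42)²) = 6148.225 m.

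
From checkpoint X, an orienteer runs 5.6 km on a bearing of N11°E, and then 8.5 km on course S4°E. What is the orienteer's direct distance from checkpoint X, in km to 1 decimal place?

Leg 1 (N11°E, 5.6 km): east 5.6 sin 11° = 1.07, north 5.6 cos 11° = 5.50
Leg 2 (S4°E, 8.5 km): east 8.5 sin 176° = 0.59, north 8.5 cos 176° = -8.48
Net: 1.66 east, -2.98 north. Distance = √((1.66)² + (-2.98)²) = 3.414 km.

3.4 km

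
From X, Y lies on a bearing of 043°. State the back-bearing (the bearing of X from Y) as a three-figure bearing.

Back-bearing = 043° + 180° = 223°.

223°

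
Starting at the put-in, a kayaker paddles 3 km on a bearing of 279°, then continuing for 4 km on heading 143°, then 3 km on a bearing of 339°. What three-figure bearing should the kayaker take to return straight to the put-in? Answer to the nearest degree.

Leg 1 (279°, 3 km): east 3 sin 279° = -2.96, north 3 cos 279° = 0.47
Leg 2 (143°, 4 km): east 4 sin 143° = 2.41, north 4 cos 143° = -3.19
Leg 3 (339°, 3 km): east 3 sin 339° = -1.08, north 3 cos 339° = 2.80
Net displacement: -1.63 east, 0.08 north. Direction back to start is (1.63, -0.08): bearing = atan2(1.63, -0.08) mod 360° = 92.65° ≈ 093°.

093°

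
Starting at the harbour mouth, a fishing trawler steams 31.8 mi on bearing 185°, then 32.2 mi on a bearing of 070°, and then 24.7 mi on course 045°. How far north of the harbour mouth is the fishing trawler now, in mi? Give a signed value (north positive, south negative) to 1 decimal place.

Leg 1 (185°, 31.8 mi): east 31.8 sin 185° = -2.77, north 31.8 cos 185° = -31.68
Leg 2 (070°, 32.2 mi): east 32.2 sin 70° = 30.26, north 32.2 cos 70° = 11.01
Leg 3 (045°, 24.7 mi): east 24.7 sin 45° = 17.47, north 24.7 cos 45° = 17.47
Net north component: -3.20 mi.

-3.2 mi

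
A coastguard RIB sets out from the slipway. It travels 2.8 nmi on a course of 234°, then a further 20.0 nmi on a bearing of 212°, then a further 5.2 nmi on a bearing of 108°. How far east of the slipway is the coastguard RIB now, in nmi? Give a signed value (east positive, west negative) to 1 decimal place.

Leg 1 (234°, 2.8 nmi): east 2.8 sin 234° = -2.27, north 2.8 cos 234° = -1.65
Leg 2 (212°, 20.0 nmi): east 20.0 sin 212° = -10.60, north 20.0 cos 212° = -16.96
Leg 3 (108°, 5.2 nmi): east 5.2 sin 108° = 4.95, north 5.2 cos 108° = -1.61
Net east component: -7.92 nmi.

-7.9 nmi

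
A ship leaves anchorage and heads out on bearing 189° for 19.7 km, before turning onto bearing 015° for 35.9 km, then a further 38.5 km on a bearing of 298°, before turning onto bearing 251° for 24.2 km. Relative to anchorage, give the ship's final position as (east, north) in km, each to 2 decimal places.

Leg 1 (189°, 19.7 km): east 19.7 sin 189° = -3.08, north 19.7 cos 189° = -19.46
Leg 2 (015°, 35.9 km): east 35.9 sin 15° = 9.29, north 35.9 cos 15° = 34.68
Leg 3 (298°, 38.5 km): east 38.5 sin 298° = -33.99, north 38.5 cos 298° = 18.07
Leg 4 (251°, 24.2 km): east 24.2 sin 251° = -22.88, north 24.2 cos 251° = -7.88
Summing: -50.67 km east, 25.42 km north → (-50.67, 25.42).

(-50.67, 25.42)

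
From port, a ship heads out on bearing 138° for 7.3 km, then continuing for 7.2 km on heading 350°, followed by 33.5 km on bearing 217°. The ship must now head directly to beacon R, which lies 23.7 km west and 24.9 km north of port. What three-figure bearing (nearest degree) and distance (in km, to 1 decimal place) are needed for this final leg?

Leg 1 (138°, 7.3 km): east 7.3 sin 138° = 4.88, north 7.3 cos 138° = -5.42
Leg 2 (350°, 7.2 km): east 7.2 sin 350° = -1.25, north 7.2 cos 350° = 7.09
Leg 3 (217°, 33.5 km): east 33.5 sin 217° = -20.16, north 33.5 cos 217° = -26.75
Current position: (-16.53, -25.09). Target: (-23.7, 24.9). Remaining: Δeast = -7.17, Δnorth = 49.99.
Bearing = atan2(-7.17, 49.99) mod 360° = 351.83°; distance = √((-7.17)² + (49.99)²) = 50.501 km.

352°, 50.5 km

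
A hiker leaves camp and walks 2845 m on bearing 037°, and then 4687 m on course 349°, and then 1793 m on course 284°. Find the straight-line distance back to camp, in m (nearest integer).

Leg 1 (037°, 2845 m): east 2845 sin 37° = 1712.16, north 2845 cos 37° = 2272.12
Leg 2 (349°, 4687 m): east 4687 sin 349° = -894.32, north 4687 cos 349° = 4600.89
Leg 3 (284°, 1793 m): east 1793 sin 284° = -1739.74, north 1793 cos 284° = 433.77
Net: -921.90 east, 7306.77 north. Distance = √((-921.90)² + (7306.77)²) = 7364.699 m.

7365 m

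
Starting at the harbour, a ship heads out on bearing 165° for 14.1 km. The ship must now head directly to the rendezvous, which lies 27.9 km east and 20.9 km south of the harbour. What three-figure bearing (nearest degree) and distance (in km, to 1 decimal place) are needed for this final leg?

107°, 25.3 km

Leg 1 (165°, 14.1 km): east 14.1 sin 165° = 3.65, north 14.1 cos 165° = -13.62
Current position: (3.65, -13.62). Target: (27.9, -20.9). Remaining: Δeast = 24.25, Δnorth = -7.28.
Bearing = atan2(24.25, -7.28) mod 360° = 106.71°; distance = √((24.25)² + (-7.28)²) = 25.320 km.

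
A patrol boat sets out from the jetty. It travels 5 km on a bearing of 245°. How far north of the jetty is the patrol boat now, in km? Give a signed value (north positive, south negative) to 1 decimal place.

Leg 1 (245°, 5 km): east 5 sin 245° = -4.53, north 5 cos 245° = -2.11
Net north component: -2.11 km.

-2.1 km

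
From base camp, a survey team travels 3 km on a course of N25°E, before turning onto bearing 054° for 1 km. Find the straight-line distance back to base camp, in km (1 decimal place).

Leg 1 (N25°E, 3 km): east 3 sin 25° = 1.27, north 3 cos 25° = 2.72
Leg 2 (054°, 1 km): east 1 sin 54° = 0.81, north 1 cos 54° = 0.59
Net: 2.08 east, 3.31 north. Distance = √((2.08)² + (3.31)²) = 3.905 km.

3.9 km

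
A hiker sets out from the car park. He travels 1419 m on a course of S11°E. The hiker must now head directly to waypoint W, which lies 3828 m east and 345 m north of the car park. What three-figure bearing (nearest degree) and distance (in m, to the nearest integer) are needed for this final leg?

Leg 1 (S11°E, 1419 m): east 1419 sin 169° = 270.76, north 1419 cos 169° = -1392.93
Current position: (270.76, -1392.93). Target: (3828, 345). Remaining: Δeast = 3557.24, Δnorth = 1737.93.
Bearing = atan2(3557.24, 1737.93) mod 360° = 63.96°; distance = √((3557.24)² + (1737.93)²) = 3959.087 m.

064°, 3959 m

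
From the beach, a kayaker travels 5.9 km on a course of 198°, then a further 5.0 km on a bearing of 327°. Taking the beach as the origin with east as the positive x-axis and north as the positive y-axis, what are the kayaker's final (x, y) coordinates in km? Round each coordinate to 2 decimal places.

(-4.55, -1.42)

Leg 1 (198°, 5.9 km): east 5.9 sin 198° = -1.82, north 5.9 cos 198° = -5.61
Leg 2 (327°, 5.0 km): east 5.0 sin 327° = -2.72, north 5.0 cos 327° = 4.19
Summing: -4.55 km east, -1.42 km north → (-4.55, -1.42).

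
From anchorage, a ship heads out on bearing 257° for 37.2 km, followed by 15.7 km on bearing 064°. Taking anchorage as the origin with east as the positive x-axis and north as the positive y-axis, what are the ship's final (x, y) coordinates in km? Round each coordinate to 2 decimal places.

(-22.14, -1.49)

Leg 1 (257°, 37.2 km): east 37.2 sin 257° = -36.25, north 37.2 cos 257° = -8.37
Leg 2 (064°, 15.7 km): east 15.7 sin 64° = 14.11, north 15.7 cos 64° = 6.88
Summing: -22.14 km east, -1.49 km north → (-22.14, -1.49).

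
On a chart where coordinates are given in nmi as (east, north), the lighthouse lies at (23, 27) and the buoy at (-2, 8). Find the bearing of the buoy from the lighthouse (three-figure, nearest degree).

233°

Δeast = -2 − 23 = -25.00; Δnorth = 8 − 27 = -19.00.
Bearing = atan2(Δeast, Δnorth) mod 360° = 232.77° ≈ 233°.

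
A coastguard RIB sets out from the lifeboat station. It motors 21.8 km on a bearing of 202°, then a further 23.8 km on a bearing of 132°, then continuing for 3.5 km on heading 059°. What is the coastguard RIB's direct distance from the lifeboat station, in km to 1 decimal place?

Leg 1 (202°, 21.8 km): east 21.8 sin 202° = -8.17, north 21.8 cos 202° = -20.21
Leg 2 (132°, 23.8 km): east 23.8 sin 132° = 17.69, north 23.8 cos 132° = -15.93
Leg 3 (059°, 3.5 km): east 3.5 sin 59° = 3.00, north 3.5 cos 59° = 1.80
Net: 12.52 east, -34.34 north. Distance = √((12.52)² + (-34.34)²) = 36.547 km.

36.5 km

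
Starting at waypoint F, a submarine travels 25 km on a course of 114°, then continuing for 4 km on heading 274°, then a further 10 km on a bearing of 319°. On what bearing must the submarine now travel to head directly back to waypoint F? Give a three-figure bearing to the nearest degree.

Leg 1 (114°, 25 km): east 25 sin 114° = 22.84, north 25 cos 114° = -10.17
Leg 2 (274°, 4 km): east 4 sin 274° = -3.99, north 4 cos 274° = 0.28
Leg 3 (319°, 10 km): east 10 sin 319° = -6.56, north 10 cos 319° = 7.55
Net displacement: 12.29 east, -2.34 north. Direction back to start is (-12.29, 2.34): bearing = atan2(-12.29, 2.34) mod 360° = 280.79° ≈ 281°.

281°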